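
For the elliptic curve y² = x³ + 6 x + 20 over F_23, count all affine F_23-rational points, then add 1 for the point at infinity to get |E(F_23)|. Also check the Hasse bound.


Affine points = {(1, 2), (1, 21), (4, 4), (4, 19), (12, 7), (12, 16), (13, 8), (13, 15), (15, 9), (15, 14), (16, 7), (16, 16), (18, 7), (18, 16), (19, 1), (19, 22), (21, 0), (22, 6), (22, 17)}; affine count = 19; |E(F_23)| = 20.

Discriminant check: Δ ∝ 4a³ + 27b² = 4·6³ + 27·20² = 4·216 + 27·400 ≡ 3 (mod 23). Nonzero ⇒ E is nonsingular.
For each x ∈ F_23, compute rhs = x³ + 6·x + 20 mod 23, then count y ∈ F_23 with y² ≡ rhs.
  x = 0: rhs = 20, matching y values: none (0 points).
  x = 1: rhs = 4, matching y values: 2, 21 (2 points).
  x = 2: rhs = 17, matching y values: none (0 points).
  x = 3: rhs = 19, matching y values: none (0 points).
  x = 4: rhs = 16, matching y values: 4, 19 (2 points).
  x = 5: rhs = 14, matching y values: none (0 points).
  x = 6: rhs = 19, matching y values: none (0 points).
  x = 7: rhs = 14, matching y values: none (0 points).
  x = 8: rhs = 5, matching y values: none (0 points).
  x = 9: rhs = 21, matching y values: none (0 points).
  x = 10: rhs = 22, matching y values: none (0 points).
  x = 11: rhs = 14, matching y values: none (0 points).
  x = 12: rhs = 3, matching y values: 7, 16 (2 points).
  x = 13: rhs = 18, matching y values: 8, 15 (2 points).
  x = 14: rhs = 19, matching y values: none (0 points).
  x = 15: rhs = 12, matching y values: 9, 14 (2 points).
  x = 16: rhs = 3, matching y values: 7, 16 (2 points).
  x = 17: rhs = 21, matching y values: none (0 points).
  x = 18: rhs = 3, matching y values: 7, 16 (2 points).
  x = 19: rhs = 1, matching y values: 1, 22 (2 points).
  x = 20: rhs = 21, matching y values: none (0 points).
  x = 21: rhs = 0, matching y values: 0 (1 points).
  x = 22: rhs = 13, matching y values: 6, 17 (2 points).
Total affine count: 19.
Full point count |E(F_23)| = 19 + 1 = 20.
Hasse bound: |20 − (23+1)| = |-4| = 4 ≤ 2√23 ≈ 9.5917 ✓.


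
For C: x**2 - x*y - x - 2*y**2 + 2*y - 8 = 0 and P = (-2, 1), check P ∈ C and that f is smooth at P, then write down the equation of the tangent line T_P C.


Tangent line at P: -6*x - 12 = 0.

Step 1: f(-2, 1) = 0, so P lies on C.
Step 2: partial derivatives
  f_x(x, y) = 2*x - y - 1, f_y(x, y) = -x - 4*y + 2.
  f_x(P) = -6, f_y(P) = 0 (gradient nonzero, so P is smooth).
Step 3: tangent line at P: -6·(x − -2) + 0·(y − 1) = 0.
Expanding: -6*x - 12 = 0.


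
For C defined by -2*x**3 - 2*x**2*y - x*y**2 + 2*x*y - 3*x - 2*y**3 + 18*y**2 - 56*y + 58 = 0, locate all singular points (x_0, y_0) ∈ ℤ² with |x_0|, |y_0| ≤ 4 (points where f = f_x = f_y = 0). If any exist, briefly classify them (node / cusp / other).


Singular points: {(-1, 3)}; classification: cusp.

Compute partial derivatives:
  f_x = -6*x**2 - 4*x*y - y**2 + 2*y - 3.
  f_y = -2*x**2 - 2*x*y + 2*x - 6*y**2 + 36*y - 56.
Scan x_0 ∈ {−4, ..., 4}. For each x_0, f_y(x_0, y) is a polynomial in y; find its integer roots y ∈ {−4, ..., 4}, then test f_x and f at those candidates.
  x = -4: f_y(-4, y) = -6*y**2 + 44*y - 96; no integer root y with |y| ≤ 4.
  x = -3: f_y(-3, y) = -6*y**2 + 42*y - 80; no integer root y with |y| ≤ 4.
  x = -2: f_y(-2, y) = -6*y**2 + 40*y - 68; no integer root y with |y| ≤ 4.
  x = -1: f_y(-1, y) = -6*y**2 + 38*y - 60; vanishes at y ∈ {3}. (-1, 3): f_x = 0, f = 0 — SINGULAR.
  x = 0: f_y(0, y) = -6*y**2 + 36*y - 56; no integer root y with |y| ≤ 4.
  x = 1: f_y(1, y) = -6*y**2 + 34*y - 56; no integer root y with |y| ≤ 4.
  x = 2: f_y(2, y) = -6*y**2 + 32*y - 60; no integer root y with |y| ≤ 4.
  x = 3: f_y(3, y) = -6*y**2 + 30*y - 68; no integer root y with |y| ≤ 4.
  x = 4: f_y(4, y) = -6*y**2 + 28*y - 80; no integer root y with |y| ≤ 4.
Only singular point on the grid: (-1, 3).
Classify: substitute x = -1 + u, y = 3 + v and expand: f = -2*u**3 - 2*u**2*v - u*v**2 - 2*v**3 + v**2.
No constant or linear terms (consistent with a singular point). Quadratic part: v**2. Cubic part: -2*u**3 - 2*u**2*v - u*v**2 - 2*v**3.
The quadratic part v**2 is a perfect square, so there is a single (double) tangent line v = 0, i.e. y = 3. Restricting the cubic part to that line (v = 0) leaves -2*u**3 ≠ 0, so f is not divisible by v and the branch is v² ≈ 2*u**3 to lowest order — this is a cusp.
Classification: cusp.


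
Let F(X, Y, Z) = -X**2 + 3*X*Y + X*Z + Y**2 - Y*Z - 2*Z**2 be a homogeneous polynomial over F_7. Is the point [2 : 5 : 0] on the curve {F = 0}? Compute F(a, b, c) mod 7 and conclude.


F(2,5,0) ≡ 2 (mod 7); P is NOT on the curve.

Evaluate F(2, 5, 0) term-by-term (mod 7).
  -X**2 ↦ -1·4·1·1 = -4
  3*X*Y ↦ 3·2·5·1 = 30
  X*Z ↦ 1·2·1·0 = 0
  Y**2 ↦ 1·1·25·1 = 25
  -Y*Z ↦ -1·1·5·0 = 0
  -2*Z**2 ↦ -2·1·1·0 = 0
Sum: F(2, 5, 0) = (-4) + (30) + (0) + (25) + (0) + (0) = 51.
Reducing mod 7: 51 ≡ 2 (mod 7).
Since F(a, b, c) ≡ 2 ≠ 0 (mod 7), P does NOT lie on the curve.


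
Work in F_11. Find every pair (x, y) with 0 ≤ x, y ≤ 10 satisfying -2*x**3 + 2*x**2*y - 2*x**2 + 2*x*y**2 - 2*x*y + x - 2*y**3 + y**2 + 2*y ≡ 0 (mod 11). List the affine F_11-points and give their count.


Affine F_11-points: {(0, 0), (1, 1), (1, 7), (1, 10), (2, 0), (3, 6), (4, 8), (5, 9), (7, 2), (8, 0), (9, 3), (10, 4)}; count = 12.

For each of the 121 pairs (x, y) ∈ F_11², evaluate f(x, y) mod 11. Record the zeros.
  x = 0: [0↦0, 1↦1, 2↦3, 3↦5, 4↦6, 5↦5, 6↦1, 7↦4, 8↦2, 9↦5, 10↦1]  zeros at y ∈ {0}
  x = 1: [0↦8, 1↦0, 2↦8, 3↦9, 4↦2, 5↦8, 6↦4, 7↦0, 8↦6, 9↦10, 10↦0]  zeros at y ∈ {1, 7, 10}
  x = 2: [0↦0, 1↦9, 2↦5, 3↦9, 4↦9, 5↦4, 6↦4, 7↦8, 8↦4, 9↦2, 10↦1]  zeros at y ∈ {0}
  x = 3: [0↦8, 1↦5, 2↦4, 3↦4, 4↦4, 5↦3, 6↦0, 7↦5, 8↦6, 9↦2, 10↦3]  zeros at y ∈ {6}
  x = 4: [0↦9, 1↦9, 2↦4, 3↦4, 4↦8, 5↦4, 6↦2, 7↦1, 8↦0, 9↦9, 10↦5]  zeros at y ∈ {8}
  x = 5: [0↦2, 1↦9, 2↦4, 3↦8, 4↦9, 5↦6, 6↦9, 7↦6, 8↦7, 9↦0, 10↦6]  zeros at y ∈ {9}
  x = 6: [0↦8, 1↦4, 2↦3, 3↦4, 4↦6, 5↦8, 6↦9, 7↦8, 8↦4, 9↦7, 10↦5]  zeros at y ∈ ∅
  x = 7: [0↦4, 1↦4, 2↦0, 3↦2, 4↦9, 5↦9, 6↦1, 7↦6, 8↦1, 9↦7, 10↦1]  zeros at y ∈ {2}
  x = 8: [0↦0, 1↦8, 2↦5, 3↦1, 4↦6, 5↦8, 6↦6, 7↦10, 8↦8, 9↦10, 10↦4]  zeros at y ∈ {0}
  x = 9: [0↦6, 1↦4, 2↦6, 3↦0, 4↦7, 5↦4, 6↦1, 7↦8, 8↦2, 9↦4, 10↦2]  zeros at y ∈ {3}
  x = 10: [0↦10, 1↦2, 2↦2, 3↦9, 4↦0, 5↦7, 6↦7, 7↦10, 8↦4, 9↦10, 10↦5]  zeros at y ∈ {4}
Collecting zeros: affine points = {(0, 0), (1, 1), (1, 7), (1, 10), (2, 0), (3, 6), (4, 8), (5, 9), (7, 2), (8, 0), (9, 3), (10, 4)}.
Total count |C(F_11)_aff| = 12.


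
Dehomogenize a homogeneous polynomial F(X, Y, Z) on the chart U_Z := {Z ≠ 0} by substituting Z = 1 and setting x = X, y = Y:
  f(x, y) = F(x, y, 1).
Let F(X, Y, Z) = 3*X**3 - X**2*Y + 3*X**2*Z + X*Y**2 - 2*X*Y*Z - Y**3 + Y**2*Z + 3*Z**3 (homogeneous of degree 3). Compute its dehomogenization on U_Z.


f(x, y) = 3*x**3 - x**2*y + 3*x**2 + x*y**2 - 2*x*y - y**3 + y**2 + 3

On U_Z we set Z = 1. Each monomial c·X^i·Y^j·Z^k in F becomes c·x^i·y^j·1^k = c·x^i·y^j.
Substituting Z = 1: F(X, Y, 1) = 3*x**3 - x**2*y + 3*x**2 + x*y**2 - 2*x*y - y**3 + y**2 + 3.
Note: deg(f) ≤ deg(F) = 3; strict inequality happens when F is divisible by Z (lost terms).


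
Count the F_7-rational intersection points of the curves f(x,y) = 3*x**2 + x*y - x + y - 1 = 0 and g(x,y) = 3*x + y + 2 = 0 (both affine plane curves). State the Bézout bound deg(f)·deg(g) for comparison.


Common zeros: {(3, 3)}; count = 1; Bézout bound = 2.

deg(f) = 2, deg(g) = 1, so Bézout bound = 2.
Scan x ∈ F_7. For each x, list the y ∈ F_7 with f(x, y) ≡ 0 and those with g(x, y) ≡ 0 (mod 7); the common zeros in that column are the intersection.
  x = 0: f ≡ 0 at y ∈ {1}; g ≡ 0 at y ∈ {5}; common: ∅.
  x = 1: f ≡ 0 at y ∈ {3}; g ≡ 0 at y ∈ {2}; common: ∅.
  x = 2: f ≡ 0 at y ∈ {4}; g ≡ 0 at y ∈ {6}; common: ∅.
  x = 3: f ≡ 0 at y ∈ {3}; g ≡ 0 at y ∈ {3}; common: {3}.
  x = 4: f ≡ 0 at y ∈ {4}; g ≡ 0 at y ∈ {0}; common: ∅.
  x = 5: f ≡ 0 at y ∈ {6}; g ≡ 0 at y ∈ {4}; common: ∅.
  x = 6: f ≡ 0 at y ∈ ∅; g ≡ 0 at y ∈ {1}; common: ∅.
Collecting: common zeros = {(3, 3)}, so the count is 1.
Comparison with the Bézout bound: 1 ≤ 2 = deg(f)·deg(g), as expected for curves with no common component (the affine F_7-count falls short of the bound because intersections may lie at infinity, over extension fields, or carry multiplicity).


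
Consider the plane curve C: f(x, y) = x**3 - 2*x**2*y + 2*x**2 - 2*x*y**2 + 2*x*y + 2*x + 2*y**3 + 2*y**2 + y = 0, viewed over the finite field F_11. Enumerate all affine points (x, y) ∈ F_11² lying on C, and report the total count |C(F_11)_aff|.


Affine F_11-points: {(0, 0), (2, 2), (4, 1), (4, 4), (4, 9), (5, 8), (8, 7), (9, 4), (9, 5), (9, 10)}; count = 10.

For each of the 121 pairs (x, y) ∈ F_11², evaluate f(x, y) mod 11. Record the zeros.
  x = 0: [0↦0, 1↦5, 2↦4, 3↦9, 4↦10, 5↦8, 6↦4, 7↦10, 8↦5, 9↦1, 10↦10]  zeros at y ∈ {0}
  x = 1: [0↦5, 1↦8, 2↦1, 3↦7, 4↦5, 5↦7, 6↦3, 7↦5, 8↦3, 9↦9, 10↦2]  zeros at y ∈ ∅
  x = 2: [0↦9, 1↦6, 2↦0, 3↦3, 4↦5, 5↦7, 6↦10, 7↦4, 8↦1, 9↦2, 10↦8]  zeros at y ∈ {2}
  x = 3: [0↦7, 1↦5, 2↦7, 3↦3, 4↦5, 5↦3, 6↦9, 7↦2, 8↦5, 9↦8, 10↦1]  zeros at y ∈ ∅
  x = 4: [0↦5, 1↦0, 2↦6, 3↦2, 4↦0, 5↦1, 6↦6, 7↦5, 8↦10, 9↦0, 10↦9]  zeros at y ∈ {1, 4, 9}
  x = 5: [0↦9, 1↦8, 2↦3, 3↦6, 4↦7, 5↦7, 6↦7, 7↦8, 8↦0, 9↦6, 10↦5]  zeros at y ∈ {8}
  x = 6: [0↦3, 1↦2, 2↦4, 3↦10, 4↦10, 5↦5, 6↦7, 7↦6, 8↦3, 9↦10, 10↦6]  zeros at y ∈ ∅
  x = 7: [0↦4, 1↦10, 2↦4, 3↦9, 4↦4, 5↦1, 6↦1, 7↦5, 8↦3, 9↦7, 10↦7]  zeros at y ∈ ∅
  x = 8: [0↦7, 1↦5, 2↦9, 3↦9, 4↦6, 5↦1, 6↦6, 7↦0, 8↦6, 9↦3, 10↦3]  zeros at y ∈ {7}
  x = 9: [0↦7, 1↦4, 2↦3, 3↦5, 4↦0, 5↦0, 6↦6, 7↦8, 8↦7, 9↦4, 10↦0]  zeros at y ∈ {4, 5, 10}
  x = 10: [0↦10, 1↦2, 2↦3, 3↦3, 4↦3, 5↦4, 6↦7, 7↦2, 8↦1, 9↦5, 10↦4]  zeros at y ∈ ∅
Collecting zeros: affine points = {(0, 0), (2, 2), (4, 1), (4, 4), (4, 9), (5, 8), (8, 7), (9, 4), (9, 5), (9, 10)}.
Total count |C(F_11)_aff| = 10.


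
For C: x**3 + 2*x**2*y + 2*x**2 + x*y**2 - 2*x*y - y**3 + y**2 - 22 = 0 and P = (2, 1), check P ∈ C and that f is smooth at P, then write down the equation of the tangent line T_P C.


Tangent line at P: 27*x + 7*y - 61 = 0.

Step 1: f(2, 1) = 0, so P lies on C.
Step 2: partial derivatives
  f_x(x, y) = 3*x**2 + 4*x*y + 4*x + y**2 - 2*y, f_y(x, y) = 2*x**2 + 2*x*y - 2*x - 3*y**2 + 2*y.
  f_x(P) = 27, f_y(P) = 7 (gradient nonzero, so P is smooth).
Step 3: tangent line at P: 27·(x − 2) + 7·(y − 1) = 0.
Expanding: 27*x + 7*y - 61 = 0.


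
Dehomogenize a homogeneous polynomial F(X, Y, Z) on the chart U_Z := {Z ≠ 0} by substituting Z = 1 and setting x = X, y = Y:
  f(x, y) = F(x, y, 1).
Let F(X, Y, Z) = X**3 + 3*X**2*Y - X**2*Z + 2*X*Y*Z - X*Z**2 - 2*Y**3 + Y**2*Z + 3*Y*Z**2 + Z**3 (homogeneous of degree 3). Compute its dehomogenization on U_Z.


f(x, y) = x**3 + 3*x**2*y - x**2 + 2*x*y - x - 2*y**3 + y**2 + 3*y + 1

On U_Z we set Z = 1. Each monomial c·X^i·Y^j·Z^k in F becomes c·x^i·y^j·1^k = c·x^i·y^j.
Substituting Z = 1: F(X, Y, 1) = x**3 + 3*x**2*y - x**2 + 2*x*y - x - 2*y**3 + y**2 + 3*y + 1.
Note: deg(f) ≤ deg(F) = 3; strict inequality happens when F is divisible by Z (lost terms).


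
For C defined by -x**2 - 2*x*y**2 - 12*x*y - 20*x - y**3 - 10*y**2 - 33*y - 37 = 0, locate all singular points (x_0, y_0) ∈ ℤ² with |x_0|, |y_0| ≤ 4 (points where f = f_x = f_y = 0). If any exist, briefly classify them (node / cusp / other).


Singular points: {(-1, -3)}; classification: node.

Compute partial derivatives:
  f_x = -2*x - 2*y**2 - 12*y - 20.
  f_y = -4*x*y - 12*x - 3*y**2 - 20*y - 33.
Scan x_0 ∈ {−4, ..., 4}. For each x_0, f_y(x_0, y) is a polynomial in y; find its integer roots y ∈ {−4, ..., 4}, then test f_x and f at those candidates.
  x = -4: f_y(-4, y) = -3*y**2 - 4*y + 15; vanishes at y ∈ {-3}. (-4, -3): f_x = 6 ≠ 0.
  x = -3: f_y(-3, y) = -3*y**2 - 8*y + 3; vanishes at y ∈ {-3}. (-3, -3): f_x = 4 ≠ 0.
  x = -2: f_y(-2, y) = -3*y**2 - 12*y - 9; vanishes at y ∈ {-3, -1}. (-2, -3): f_x = 2 ≠ 0; (-2, -1): f_x = -6 ≠ 0.
  x = -1: f_y(-1, y) = -3*y**2 - 16*y - 21; vanishes at y ∈ {-3}. (-1, -3): f_x = 0, f = 0 — SINGULAR.
  x = 0: f_y(0, y) = -3*y**2 - 20*y - 33; vanishes at y ∈ {-3}. (0, -3): f_x = -2 ≠ 0.
  x = 1: f_y(1, y) = -3*y**2 - 24*y - 45; vanishes at y ∈ {-3}. (1, -3): f_x = -4 ≠ 0.
  x = 2: f_y(2, y) = -3*y**2 - 28*y - 57; vanishes at y ∈ {-3}. (2, -3): f_x = -6 ≠ 0.
  x = 3: f_y(3, y) = -3*y**2 - 32*y - 69; vanishes at y ∈ {-3}. (3, -3): f_x = -8 ≠ 0.
  x = 4: f_y(4, y) = -3*y**2 - 36*y - 81; vanishes at y ∈ {-3}. (4, -3): f_x = -10 ≠ 0.
Only singular point on the grid: (-1, -3).
Classify: substitute x = -1 + u, y = -3 + v and expand: f = -u**2 - 2*u*v**2 - v**3 + v**2.
No constant or linear terms (consistent with a singular point). Quadratic part: -u**2 + v**2. Cubic part: -2*u*v**2 - v**3.
The quadratic part v**2 - u**2 = (v − u)(v + u) splits into two distinct linear factors, so there are two distinct tangent lines y − -3 = ±(x − -1) — this is a node (ordinary double point).
Classification: node.


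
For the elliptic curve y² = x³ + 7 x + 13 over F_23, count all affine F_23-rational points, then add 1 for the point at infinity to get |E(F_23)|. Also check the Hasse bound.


Affine points = {(0, 6), (0, 17), (2, 9), (2, 14), (4, 6), (4, 17), (5, 9), (5, 14), (6, 8), (6, 15), (8, 11), (8, 12), (9, 0), (10, 5), (10, 18), (11, 8), (11, 15), (12, 10), (12, 13), (13, 1), (13, 22), (14, 7), (14, 16), (16, 9), (16, 14), (17, 10), (17, 13), (19, 6), (19, 17)}; affine count = 29; |E(F_23)| = 30.

Discriminant check: Δ ∝ 4a³ + 27b² = 4·7³ + 27·13² = 4·343 + 27·169 ≡ 1 (mod 23). Nonzero ⇒ E is nonsingular.
For each x ∈ F_23, compute rhs = x³ + 7·x + 13 mod 23, then count y ∈ F_23 with y² ≡ rhs.
  x = 0: rhs = 13, matching y values: 6, 17 (2 points).
  x = 1: rhs = 21, matching y values: none (0 points).
  x = 2: rhs = 12, matching y values: 9, 14 (2 points).
  x = 3: rhs = 15, matching y values: none (0 points).
  x = 4: rhs = 13, matching y values: 6, 17 (2 points).
  x = 5: rhs = 12, matching y values: 9, 14 (2 points).
  x = 6: rhs = 18, matching y values: 8, 15 (2 points).
  x = 7: rhs = 14, matching y values: none (0 points).
  x = 8: rhs = 6, matching y values: 11, 12 (2 points).
  x = 9: rhs = 0, matching y values: 0 (1 points).
  x = 10: rhs = 2, matching y values: 5, 18 (2 points).
  x = 11: rhs = 18, matching y values: 8, 15 (2 points).
  x = 12: rhs = 8, matching y values: 10, 13 (2 points).
  x = 13: rhs = 1, matching y values: 1, 22 (2 points).
  x = 14: rhs = 3, matching y values: 7, 16 (2 points).
  x = 15: rhs = 20, matching y values: none (0 points).
  x = 16: rhs = 12, matching y values: 9, 14 (2 points).
  x = 17: rhs = 8, matching y values: 10, 13 (2 points).
  x = 18: rhs = 14, matching y values: none (0 points).
  x = 19: rhs = 13, matching y values: 6, 17 (2 points).
  x = 20: rhs = 11, matching y values: none (0 points).
  x = 21: rhs = 14, matching y values: none (0 points).
  x = 22: rhs = 5, matching y values: none (0 points).
Total affine count: 29.
Full point count |E(F_23)| = 29 + 1 = 30.
Hasse bound: |30 − (23+1)| = |6| = 6 ≤ 2√23 ≈ 9.5917 ✓.


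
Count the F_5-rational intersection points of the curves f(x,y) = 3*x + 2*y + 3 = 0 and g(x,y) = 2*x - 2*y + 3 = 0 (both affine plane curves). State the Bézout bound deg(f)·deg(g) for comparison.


Common zeros: ∅; count = 0; Bézout bound = 1.

deg(f) = 1, deg(g) = 1, so Bézout bound = 1.
Scan x ∈ F_5. For each x, list the y ∈ F_5 with f(x, y) ≡ 0 and those with g(x, y) ≡ 0 (mod 5); the common zeros in that column are the intersection.
  x = 0: f ≡ 0 at y ∈ {1}; g ≡ 0 at y ∈ {4}; common: ∅.
  x = 1: f ≡ 0 at y ∈ {2}; g ≡ 0 at y ∈ {0}; common: ∅.
  x = 2: f ≡ 0 at y ∈ {3}; g ≡ 0 at y ∈ {1}; common: ∅.
  x = 3: f ≡ 0 at y ∈ {4}; g ≡ 0 at y ∈ {2}; common: ∅.
  x = 4: f ≡ 0 at y ∈ {0}; g ≡ 0 at y ∈ {3}; common: ∅.
Collecting: common zeros = ∅, so the count is 0.
Comparison with the Bézout bound: 0 ≤ 1 = deg(f)·deg(g), as expected for curves with no common component (the affine F_5-count falls short of the bound because intersections may lie at infinity, over extension fields, or carry multiplicity).


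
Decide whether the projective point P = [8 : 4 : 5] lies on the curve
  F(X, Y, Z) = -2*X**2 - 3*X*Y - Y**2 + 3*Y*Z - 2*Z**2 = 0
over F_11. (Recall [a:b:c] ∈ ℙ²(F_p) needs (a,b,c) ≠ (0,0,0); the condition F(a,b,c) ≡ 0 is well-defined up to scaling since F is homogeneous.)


F(8,4,5) ≡ 1 (mod 11); P is NOT on the curve.

Evaluate F(8, 4, 5) term-by-term (mod 11).
  -2*X**2 ↦ -2·64·1·1 = -128
  -3*X*Y ↦ -3·8·4·1 = -96
  -Y**2 ↦ -1·1·16·1 = -16
  3*Y*Z ↦ 3·1·4·5 = 60
  -2*Z**2 ↦ -2·1·1·25 = -50
Sum: F(8, 4, 5) = (-128) + (-96) + (-16) + (60) + (-50) = -230.
Reducing mod 11: -230 ≡ 1 (mod 11).
Since F(a, b, c) ≡ 1 ≠ 0 (mod 11), P does NOT lie on the curve.


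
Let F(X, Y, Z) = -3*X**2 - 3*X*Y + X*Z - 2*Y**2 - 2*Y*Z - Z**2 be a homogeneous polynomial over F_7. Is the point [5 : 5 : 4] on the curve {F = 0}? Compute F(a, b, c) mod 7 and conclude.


F(5,5,4) ≡ 2 (mod 7); P is NOT on the curve.

Evaluate F(5, 5, 4) term-by-term (mod 7).
  -3*X**2 ↦ -3·25·1·1 = -75
  -3*X*Y ↦ -3·5·5·1 = -75
  X*Z ↦ 1·5·1·4 = 20
  -2*Y**2 ↦ -2·1·25·1 = -50
  -2*Y*Z ↦ -2·1·5·4 = -40
  -Z**2 ↦ -1·1·1·16 = -16
Sum: F(5, 5, 4) = (-75) + (-75) + (20) + (-50) + (-40) + (-16) = -236.
Reducing mod 7: -236 ≡ 2 (mod 7).
Since F(a, b, c) ≡ 2 ≠ 0 (mod 7), P does NOT lie on the curve.


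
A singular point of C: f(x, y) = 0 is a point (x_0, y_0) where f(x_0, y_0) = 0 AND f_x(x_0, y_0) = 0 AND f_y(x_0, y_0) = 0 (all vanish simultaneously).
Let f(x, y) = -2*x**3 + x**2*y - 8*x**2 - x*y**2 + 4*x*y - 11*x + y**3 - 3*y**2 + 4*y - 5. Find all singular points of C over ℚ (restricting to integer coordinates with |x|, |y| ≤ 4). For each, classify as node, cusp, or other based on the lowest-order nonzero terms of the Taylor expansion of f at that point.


Singular points: {(-1, 1)}; classification: node.

Compute partial derivatives:
  f_x = -6*x**2 + 2*x*y - 16*x - y**2 + 4*y - 11.
  f_y = x**2 - 2*x*y + 4*x + 3*y**2 - 6*y + 4.
Scan x_0 ∈ {−4, ..., 4}. For each x_0, f_y(x_0, y) is a polynomial in y; find its integer roots y ∈ {−4, ..., 4}, then test f_x and f at those candidates.
  x = -4: f_y(-4, y) = 3*y**2 + 2*y + 4; no integer root y with |y| ≤ 4.
  x = -3: f_y(-3, y) = 3*y**2 + 1; no integer root y with |y| ≤ 4.
  x = -2: f_y(-2, y) = 3*y**2 - 2*y; vanishes at y ∈ {0}. (-2, 0): f_x = -3 ≠ 0.
  x = -1: f_y(-1, y) = 3*y**2 - 4*y + 1; vanishes at y ∈ {1}. (-1, 1): f_x = 0, f = 0 — SINGULAR.
  x = 0: f_y(0, y) = 3*y**2 - 6*y + 4; no integer root y with |y| ≤ 4.
  x = 1: f_y(1, y) = 3*y**2 - 8*y + 9; no integer root y with |y| ≤ 4.
  x = 2: f_y(2, y) = 3*y**2 - 10*y + 16; no integer root y with |y| ≤ 4.
  x = 3: f_y(3, y) = 3*y**2 - 12*y + 25; no integer root y with |y| ≤ 4.
  x = 4: f_y(4, y) = 3*y**2 - 14*y + 36; no integer root y with |y| ≤ 4.
Only singular point on the grid: (-1, 1).
Classify: substitute x = -1 + u, y = 1 + v and expand: f = -2*u**3 + u**2*v - u**2 - u*v**2 + v**3 + v**2.
No constant or linear terms (consistent with a singular point). Quadratic part: -u**2 + v**2. Cubic part: -2*u**3 + u**2*v - u*v**2 + v**3.
The quadratic part v**2 - u**2 = (v − u)(v + u) splits into two distinct linear factors, so there are two distinct tangent lines y − 1 = ±(x − -1) — this is a node (ordinary double point).
Classification: node.


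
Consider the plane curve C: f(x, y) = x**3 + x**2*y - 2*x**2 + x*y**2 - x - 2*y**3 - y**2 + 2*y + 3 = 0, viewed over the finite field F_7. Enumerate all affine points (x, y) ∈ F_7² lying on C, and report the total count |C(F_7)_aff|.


Affine F_7-points: {(0, 4), (1, 6), (4, 2), (6, 1), (6, 4)}; count = 5.

For each of the 49 pairs (x, y) ∈ F_7², evaluate f(x, y) mod 7. Record the zeros.
  x = 0: [0↦3, 1↦2, 2↦1, 3↦2, 4↦0, 5↦4, 6↦2]  zeros at y ∈ {4}
  x = 1: [0↦1, 1↦2, 2↦5, 3↦5, 4↦4, 5↦4, 6↦0]  zeros at y ∈ {6}
  x = 2: [0↦1, 1↦6, 2↦1, 3↦2, 4↦4, 5↦2, 6↦5]  zeros at y ∈ ∅
  x = 3: [0↦2, 1↦6, 2↦2, 3↦6, 4↦6, 5↦4, 6↦2]  zeros at y ∈ ∅
  x = 4: [0↦3, 1↦1, 2↦0, 3↦2, 4↦2, 5↦2, 6↦4]  zeros at y ∈ {2}
  x = 5: [0↦3, 1↦4, 2↦1, 3↦3, 4↦5, 5↦2, 6↦3]  zeros at y ∈ ∅
  x = 6: [0↦1, 1↦0, 2↦4, 3↦1, 4↦0, 5↦3, 6↦5]  zeros at y ∈ {1, 4}
Collecting zeros: affine points = {(0, 4), (1, 6), (4, 2), (6, 1), (6, 4)}.
Total count |C(F_7)_aff| = 5.


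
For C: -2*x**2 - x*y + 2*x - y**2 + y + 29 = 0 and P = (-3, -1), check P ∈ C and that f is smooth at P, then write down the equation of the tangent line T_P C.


Tangent line at P: 15*x + 6*y + 51 = 0.

Step 1: f(-3, -1) = 0, so P lies on C.
Step 2: partial derivatives
  f_x(x, y) = -4*x - y + 2, f_y(x, y) = -x - 2*y + 1.
  f_x(P) = 15, f_y(P) = 6 (gradient nonzero, so P is smooth).
Step 3: tangent line at P: 15·(x − -3) + 6·(y − -1) = 0.
Expanding: 15*x + 6*y + 51 = 0.


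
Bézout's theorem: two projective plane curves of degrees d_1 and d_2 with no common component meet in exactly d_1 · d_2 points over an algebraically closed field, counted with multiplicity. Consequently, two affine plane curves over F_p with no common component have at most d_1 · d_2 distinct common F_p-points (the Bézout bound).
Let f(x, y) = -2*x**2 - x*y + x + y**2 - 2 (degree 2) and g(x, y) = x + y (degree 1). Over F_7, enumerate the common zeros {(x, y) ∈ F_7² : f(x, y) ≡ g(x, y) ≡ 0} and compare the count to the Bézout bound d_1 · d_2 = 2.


Common zeros: {(2, 5)}; count = 1; Bézout bound = 2.

deg(f) = 2, deg(g) = 1, so Bézout bound = 2.
Scan x ∈ F_7. For each x, list the y ∈ F_7 with f(x, y) ≡ 0 and those with g(x, y) ≡ 0 (mod 7); the common zeros in that column are the intersection.
  x = 0: f ≡ 0 at y ∈ {3, 4}; g ≡ 0 at y ∈ {0}; common: ∅.
  x = 1: f ≡ 0 at y ∈ ∅; g ≡ 0 at y ∈ {6}; common: ∅.
  x = 2: f ≡ 0 at y ∈ {4, 5}; g ≡ 0 at y ∈ {5}; common: {5}.
  x = 3: f ≡ 0 at y ∈ {5}; g ≡ 0 at y ∈ {4}; common: ∅.
  x = 4: f ≡ 0 at y ∈ ∅; g ≡ 0 at y ∈ {3}; common: ∅.
  x = 5: f ≡ 0 at y ∈ ∅; g ≡ 0 at y ∈ {2}; common: ∅.
  x = 6: f ≡ 0 at y ∈ {3}; g ≡ 0 at y ∈ {1}; common: ∅.
Collecting: common zeros = {(2, 5)}, so the count is 1.
Comparison with the Bézout bound: 1 ≤ 2 = deg(f)·deg(g), as expected for curves with no common component (the affine F_7-count falls short of the bound because intersections may lie at infinity, over extension fields, or carry multiplicity).


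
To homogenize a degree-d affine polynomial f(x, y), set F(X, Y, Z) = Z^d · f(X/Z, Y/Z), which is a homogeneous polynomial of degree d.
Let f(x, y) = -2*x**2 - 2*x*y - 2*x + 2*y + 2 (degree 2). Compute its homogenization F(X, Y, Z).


F(X, Y, Z) = -2*X**2 - 2*X*Y - 2*X*Z + 2*Y*Z + 2*Z**2

deg(f) = 2.
Substitute x = X/Z, y = Y/Z into f, then multiply by Z^2.
  monomial -2·x^2·y^0 ↦ -2·X^2·Y^0·Z^0.
  monomial -2·x^1·y^1 ↦ -2·X^1·Y^1·Z^0.
  monomial -2·x^1·y^0 ↦ -2·X^1·Y^0·Z^1.
  monomial 2·x^0·y^1 ↦ 2·X^0·Y^1·Z^1.
  monomial 2·x^0·y^0 ↦ 2·X^0·Y^0·Z^2.
Collecting: F(X, Y, Z) = -2*X**2 - 2*X*Y - 2*X*Z + 2*Y*Z + 2*Z**2.


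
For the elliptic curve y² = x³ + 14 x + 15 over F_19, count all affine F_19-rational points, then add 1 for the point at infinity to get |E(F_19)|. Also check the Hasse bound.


Affine points = {(1, 7), (1, 12), (5, 1), (5, 18), (6, 7), (6, 12), (7, 0), (12, 7), (12, 12), (13, 0), (15, 3), (15, 16), (17, 6), (17, 13), (18, 0)}; affine count = 15; |E(F_19)| = 16.

Discriminant check: Δ ∝ 4a³ + 27b² = 4·14³ + 27·15² = 4·2744 + 27·225 ≡ 8 (mod 19). Nonzero ⇒ E is nonsingular.
For each x ∈ F_19, compute rhs = x³ + 14·x + 15 mod 19, then count y ∈ F_19 with y² ≡ rhs.
  x = 0: rhs = 15, matching y values: none (0 points).
  x = 1: rhs = 11, matching y values: 7, 12 (2 points).
  x = 2: rhs = 13, matching y values: none (0 points).
  x = 3: rhs = 8, matching y values: none (0 points).
  x = 4: rhs = 2, matching y values: none (0 points).
  x = 5: rhs = 1, matching y values: 1, 18 (2 points).
  x = 6: rhs = 11, matching y values: 7, 12 (2 points).
  x = 7: rhs = 0, matching y values: 0 (1 points).
  x = 8: rhs = 12, matching y values: none (0 points).
  x = 9: rhs = 15, matching y values: none (0 points).
  x = 10: rhs = 15, matching y values: none (0 points).
  x = 11: rhs = 18, matching y values: none (0 points).
  x = 12: rhs = 11, matching y values: 7, 12 (2 points).
  x = 13: rhs = 0, matching y values: 0 (1 points).
  x = 14: rhs = 10, matching y values: none (0 points).
  x = 15: rhs = 9, matching y values: 3, 16 (2 points).
  x = 16: rhs = 3, matching y values: none (0 points).
  x = 17: rhs = 17, matching y values: 6, 13 (2 points).
  x = 18: rhs = 0, matching y values: 0 (1 points).
Total affine count: 15.
Full point count |E(F_19)| = 15 + 1 = 16.
Hasse bound: |16 − (19+1)| = |-4| = 4 ≤ 2√19 ≈ 8.7178 ✓.


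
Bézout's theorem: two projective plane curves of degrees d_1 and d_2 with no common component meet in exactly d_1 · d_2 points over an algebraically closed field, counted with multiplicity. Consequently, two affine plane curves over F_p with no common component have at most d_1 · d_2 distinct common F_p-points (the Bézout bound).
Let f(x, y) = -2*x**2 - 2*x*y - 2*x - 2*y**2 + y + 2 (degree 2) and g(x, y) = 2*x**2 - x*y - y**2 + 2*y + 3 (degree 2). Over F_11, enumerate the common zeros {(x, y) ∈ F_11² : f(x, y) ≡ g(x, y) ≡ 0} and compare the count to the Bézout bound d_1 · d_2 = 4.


Common zeros: ∅; count = 0; Bézout bound = 4.

deg(f) = 2, deg(g) = 2, so Bézout bound = 4.
Scan x ∈ F_11. For each x, list the y ∈ F_11 with f(x, y) ≡ 0 and those with g(x, y) ≡ 0 (mod 11); the common zeros in that column are the intersection.
  x = 0: f ≡ 0 at y ∈ ∅; g ≡ 0 at y ∈ {3, 10}; common: ∅.
  x = 1: f ≡ 0 at y ∈ ∅; g ≡ 0 at y ∈ ∅; common: ∅.
  x = 2: f ≡ 0 at y ∈ ∅; g ≡ 0 at y ∈ {0}; common: ∅.
  x = 3: f ≡ 0 at y ∈ {0, 3}; g ≡ 0 at y ∈ ∅; common: ∅.
  x = 4: f ≡ 0 at y ∈ {3, 10}; g ≡ 0 at y ∈ {4, 5}; common: ∅.
  x = 5: f ≡ 0 at y ∈ ∅; g ≡ 0 at y ∈ {9, 10}; common: ∅.
  x = 6: f ≡ 0 at y ∈ {5, 6}; g ≡ 0 at y ∈ ∅; common: ∅.
  x = 7: f ≡ 0 at y ∈ {0, 10}; g ≡ 0 at y ∈ {3}; common: ∅.
  x = 8: f ≡ 0 at y ∈ ∅; g ≡ 0 at y ∈ ∅; common: ∅.
  x = 9: f ≡ 0 at y ∈ {2, 6}; g ≡ 0 at y ∈ {0, 4}; common: ∅.
  x = 10: f ≡ 0 at y ∈ {2, 5}; g ≡ 0 at y ∈ ∅; common: ∅.
Collecting: common zeros = ∅, so the count is 0.
Comparison with the Bézout bound: 0 ≤ 4 = deg(f)·deg(g), as expected for curves with no common component (the affine F_11-count falls short of the bound because intersections may lie at infinity, over extension fields, or carry multiplicity).


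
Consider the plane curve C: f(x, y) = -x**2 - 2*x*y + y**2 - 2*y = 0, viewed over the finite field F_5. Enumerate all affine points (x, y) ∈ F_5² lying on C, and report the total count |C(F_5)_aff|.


Affine F_5-points: {(0, 0), (0, 2), (1, 2), (3, 4), (4, 1), (4, 4)}; count = 6.

For each of the 25 pairs (x, y) ∈ F_5², evaluate f(x, y) mod 5. Record the zeros.
  x = 0: [0↦0, 1↦4, 2↦0, 3↦3, 4↦3]  zeros at y ∈ {0, 2}
  x = 1: [0↦4, 1↦1, 2↦0, 3↦1, 4↦4]  zeros at y ∈ {2}
  x = 2: [0↦1, 1↦1, 2↦3, 3↦2, 4↦3]  zeros at y ∈ ∅
  x = 3: [0↦1, 1↦4, 2↦4, 3↦1, 4↦0]  zeros at y ∈ {4}
  x = 4: [0↦4, 1↦0, 2↦3, 3↦3, 4↦0]  zeros at y ∈ {1, 4}
Collecting zeros: affine points = {(0, 0), (0, 2), (1, 2), (3, 4), (4, 1), (4, 4)}.
Total count |C(F_5)_aff| = 6.


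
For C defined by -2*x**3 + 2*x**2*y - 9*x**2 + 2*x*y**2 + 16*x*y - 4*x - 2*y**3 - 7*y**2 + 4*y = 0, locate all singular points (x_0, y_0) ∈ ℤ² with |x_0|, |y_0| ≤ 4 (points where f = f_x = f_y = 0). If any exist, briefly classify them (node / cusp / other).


Singular points: {(-2, -2)}; classification: node.

Compute partial derivatives:
  f_x = -6*x**2 + 4*x*y - 18*x + 2*y**2 + 16*y - 4.
  f_y = 2*x**2 + 4*x*y + 16*x - 6*y**2 - 14*y + 4.
Scan x_0 ∈ {−4, ..., 4}. For each x_0, f_y(x_0, y) is a polynomial in y; find its integer roots y ∈ {−4, ..., 4}, then test f_x and f at those candidates.
  x = -4: f_y(-4, y) = -6*y**2 - 30*y - 28; no integer root y with |y| ≤ 4.
  x = -3: f_y(-3, y) = -6*y**2 - 26*y - 26; no integer root y with |y| ≤ 4.
  x = -2: f_y(-2, y) = -6*y**2 - 22*y - 20; vanishes at y ∈ {-2}. (-2, -2): f_x = 0, f = 0 — SINGULAR.
  x = -1: f_y(-1, y) = -6*y**2 - 18*y - 10; no integer root y with |y| ≤ 4.
  x = 0: f_y(0, y) = -6*y**2 - 14*y + 4; no integer root y with |y| ≤ 4.
  x = 1: f_y(1, y) = -6*y**2 - 10*y + 22; no integer root y with |y| ≤ 4.
  x = 2: f_y(2, y) = -6*y**2 - 6*y + 44; no integer root y with |y| ≤ 4.
  x = 3: f_y(3, y) = -6*y**2 - 2*y + 70; no integer root y with |y| ≤ 4.
  x = 4: f_y(4, y) = -6*y**2 + 2*y + 100; no integer root y with |y| ≤ 4.
Only singular point on the grid: (-2, -2).
Classify: substitute x = -2 + u, y = -2 + v and expand: f = -2*u**3 + 2*u**2*v - u**2 + 2*u*v**2 - 2*v**3 + v**2.
No constant or linear terms (consistent with a singular point). Quadratic part: -u**2 + v**2. Cubic part: -2*u**3 + 2*u**2*v + 2*u*v**2 - 2*v**3.
The quadratic part v**2 - u**2 = (v − u)(v + u) splits into two distinct linear factors, so there are two distinct tangent lines y − -2 = ±(x − -2) — this is a node (ordinary double point).
Classification: node.


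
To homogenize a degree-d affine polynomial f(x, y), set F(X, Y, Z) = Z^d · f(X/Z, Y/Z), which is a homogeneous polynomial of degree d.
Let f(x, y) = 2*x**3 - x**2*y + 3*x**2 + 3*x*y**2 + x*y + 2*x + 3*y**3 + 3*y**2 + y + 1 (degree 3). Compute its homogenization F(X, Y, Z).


F(X, Y, Z) = 2*X**3 - X**2*Y + 3*X**2*Z + 3*X*Y**2 + X*Y*Z + 2*X*Z**2 + 3*Y**3 + 3*Y**2*Z + Y*Z**2 + Z**3

deg(f) = 3.
Substitute x = X/Z, y = Y/Z into f, then multiply by Z^3.
  monomial 2·x^3·y^0 ↦ 2·X^3·Y^0·Z^0.
  monomial -1·x^2·y^1 ↦ -1·X^2·Y^1·Z^0.
  monomial 3·x^2·y^0 ↦ 3·X^2·Y^0·Z^1.
  monomial 3·x^1·y^2 ↦ 3·X^1·Y^2·Z^0.
  monomial 1·x^1·y^1 ↦ 1·X^1·Y^1·Z^1.
  monomial 2·x^1·y^0 ↦ 2·X^1·Y^0·Z^2.
  monomial 3·x^0·y^3 ↦ 3·X^0·Y^3·Z^0.
  monomial 3·x^0·y^2 ↦ 3·X^0·Y^2·Z^1.
  monomial 1·x^0·y^1 ↦ 1·X^0·Y^1·Z^2.
  monomial 1·x^0·y^0 ↦ 1·X^0·Y^0·Z^3.
Collecting: F(X, Y, Z) = 2*X**3 - X**2*Y + 3*X**2*Z + 3*X*Y**2 + X*Y*Z + 2*X*Z**2 + 3*Y**3 + 3*Y**2*Z + Y*Z**2 + Z**3.


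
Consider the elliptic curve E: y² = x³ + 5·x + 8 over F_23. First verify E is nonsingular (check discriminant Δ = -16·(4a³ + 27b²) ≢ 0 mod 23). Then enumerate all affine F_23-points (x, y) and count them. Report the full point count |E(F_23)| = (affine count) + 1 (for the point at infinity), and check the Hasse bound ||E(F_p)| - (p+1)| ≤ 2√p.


Affine points = {(0, 10), (0, 13), (2, 7), (2, 16), (3, 2), (3, 21), (4, 0), (6, 1), (6, 22), (7, 8), (7, 15), (8, 10), (8, 13), (9, 0), (10, 0), (12, 5), (12, 18), (13, 4), (13, 19), (14, 4), (14, 19), (15, 10), (15, 13), (19, 4), (19, 19), (20, 9), (20, 14), (21, 6), (21, 17), (22, 5), (22, 18)}; affine count = 31; |E(F_23)| = 32.

Discriminant check: Δ ∝ 4a³ + 27b² = 4·5³ + 27·8² = 4·125 + 27·64 ≡ 20 (mod 23). Nonzero ⇒ E is nonsingular.
For each x ∈ F_23, compute rhs = x³ + 5·x + 8 mod 23, then count y ∈ F_23 with y² ≡ rhs.
  x = 0: rhs = 8, matching y values: 10, 13 (2 points).
  x = 1: rhs = 14, matching y values: none (0 points).
  x = 2: rhs = 3, matching y values: 7, 16 (2 points).
  x = 3: rhs = 4, matching y values: 2, 21 (2 points).
  x = 4: rhs = 0, matching y values: 0 (1 points).
  x = 5: rhs = 20, matching y values: none (0 points).
  x = 6: rhs = 1, matching y values: 1, 22 (2 points).
  x = 7: rhs = 18, matching y values: 8, 15 (2 points).
  x = 8: rhs = 8, matching y values: 10, 13 (2 points).
  x = 9: rhs = 0, matching y values: 0 (1 points).
  x = 10: rhs = 0, matching y values: 0 (1 points).
  x = 11: rhs = 14, matching y values: none (0 points).
  x = 12: rhs = 2, matching y values: 5, 18 (2 points).
  x = 13: rhs = 16, matching y values: 4, 19 (2 points).
  x = 14: rhs = 16, matching y values: 4, 19 (2 points).
  x = 15: rhs = 8, matching y values: 10, 13 (2 points).
  x = 16: rhs = 21, matching y values: none (0 points).
  x = 17: rhs = 15, matching y values: none (0 points).
  x = 18: rhs = 19, matching y values: none (0 points).
  x = 19: rhs = 16, matching y values: 4, 19 (2 points).
  x = 20: rhs = 12, matching y values: 9, 14 (2 points).
  x = 21: rhs = 13, matching y values: 6, 17 (2 points).
  x = 22: rhs = 2, matching y values: 5, 18 (2 points).
Total affine count: 31.
Full point count |E(F_23)| = 31 + 1 = 32.
Hasse bound: |32 − (23+1)| = |8| = 8 ≤ 2√23 ≈ 9.5917 ✓.


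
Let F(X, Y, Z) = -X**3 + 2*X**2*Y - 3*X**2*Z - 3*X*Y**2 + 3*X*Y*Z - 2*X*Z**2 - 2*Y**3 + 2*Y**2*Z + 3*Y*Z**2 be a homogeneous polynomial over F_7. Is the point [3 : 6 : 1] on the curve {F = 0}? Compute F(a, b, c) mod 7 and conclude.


F(3,6,1) ≡ 3 (mod 7); P is NOT on the curve.

Evaluate F(3, 6, 1) term-by-term (mod 7).
  -X**3 ↦ -1·27·1·1 = -27
  2*X**2*Y ↦ 2·9·6·1 = 108
  -3*X**2*Z ↦ -3·9·1·1 = -27
  -3*X*Y**2 ↦ -3·3·36·1 = -324
  3*X*Y*Z ↦ 3·3·6·1 = 54
  -2*X*Z**2 ↦ -2·3·1·1 = -6
  -2*Y**3 ↦ -2·1·216·1 = -432
  2*Y**2*Z ↦ 2·1·36·1 = 72
  3*Y*Z**2 ↦ 3·1·6·1 = 18
Sum: F(3, 6, 1) = (-27) + (108) + (-27) + (-324) + (54) + (-6) + (-432) + (72) + (18) = -564.
Reducing mod 7: -564 ≡ 3 (mod 7).
Since F(a, b, c) ≡ 3 ≠ 0 (mod 7), P does NOT lie on the curve.


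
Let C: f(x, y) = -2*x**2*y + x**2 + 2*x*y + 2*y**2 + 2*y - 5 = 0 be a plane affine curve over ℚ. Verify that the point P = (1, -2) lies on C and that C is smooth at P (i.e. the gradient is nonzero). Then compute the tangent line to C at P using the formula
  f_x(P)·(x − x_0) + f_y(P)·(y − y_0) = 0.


Tangent line at P: 6*x - 6*y - 18 = 0.

Step 1: f(1, -2) = 0, so P lies on C.
Step 2: partial derivatives
  f_x(x, y) = -4*x*y + 2*x + 2*y, f_y(x, y) = -2*x**2 + 2*x + 4*y + 2.
  f_x(P) = 6, f_y(P) = -6 (gradient nonzero, so P is smooth).
Step 3: tangent line at P: 6·(x − 1) + -6·(y − -2) = 0.
Expanding: 6*x - 6*y - 18 = 0.


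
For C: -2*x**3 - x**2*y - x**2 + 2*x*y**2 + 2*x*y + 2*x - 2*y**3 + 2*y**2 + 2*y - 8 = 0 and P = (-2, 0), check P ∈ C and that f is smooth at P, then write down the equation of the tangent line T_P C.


Tangent line at P: -18*x - 6*y - 36 = 0.

Step 1: f(-2, 0) = 0, so P lies on C.
Step 2: partial derivatives
  f_x(x, y) = -6*x**2 - 2*x*y - 2*x + 2*y**2 + 2*y + 2, f_y(x, y) = -x**2 + 4*x*y + 2*x - 6*y**2 + 4*y + 2.
  f_x(P) = -18, f_y(P) = -6 (gradient nonzero, so P is smooth).
Step 3: tangent line at P: -18·(x − -2) + -6·(y − 0) = 0.
Expanding: -18*x - 6*y - 36 = 0.


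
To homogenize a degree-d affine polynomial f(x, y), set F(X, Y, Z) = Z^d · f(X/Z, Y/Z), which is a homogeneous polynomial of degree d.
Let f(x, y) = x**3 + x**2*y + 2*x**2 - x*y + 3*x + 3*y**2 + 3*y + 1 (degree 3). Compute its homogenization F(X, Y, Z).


F(X, Y, Z) = X**3 + X**2*Y + 2*X**2*Z - X*Y*Z + 3*X*Z**2 + 3*Y**2*Z + 3*Y*Z**2 + Z**3

deg(f) = 3.
Substitute x = X/Z, y = Y/Z into f, then multiply by Z^3.
  monomial 1·x^3·y^0 ↦ 1·X^3·Y^0·Z^0.
  monomial 1·x^2·y^1 ↦ 1·X^2·Y^1·Z^0.
  monomial 2·x^2·y^0 ↦ 2·X^2·Y^0·Z^1.
  monomial -1·x^1·y^1 ↦ -1·X^1·Y^1·Z^1.
  monomial 3·x^1·y^0 ↦ 3·X^1·Y^0·Z^2.
  monomial 3·x^0·y^2 ↦ 3·X^0·Y^2·Z^1.
  monomial 3·x^0·y^1 ↦ 3·X^0·Y^1·Z^2.
  monomial 1·x^0·y^0 ↦ 1·X^0·Y^0·Z^3.
Collecting: F(X, Y, Z) = X**3 + X**2*Y + 2*X**2*Z - X*Y*Z + 3*X*Z**2 + 3*Y**2*Z + 3*Y*Z**2 + Z**3.


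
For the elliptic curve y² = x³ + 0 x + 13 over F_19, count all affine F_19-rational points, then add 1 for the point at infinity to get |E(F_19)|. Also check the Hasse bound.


Affine points = {(4, 1), (4, 18), (5, 9), (5, 10), (6, 1), (6, 18), (9, 1), (9, 18), (10, 5), (10, 14), (13, 5), (13, 14), (15, 5), (15, 14), (16, 9), (16, 10), (17, 9), (17, 10)}; affine count = 18; |E(F_19)| = 19.

Discriminant check: Δ ∝ 4a³ + 27b² = 4·0³ + 27·13² = 4·0 + 27·169 ≡ 3 (mod 19). Nonzero ⇒ E is nonsingular.
For each x ∈ F_19, compute rhs = x³ + 0·x + 13 mod 19, then count y ∈ F_19 with y² ≡ rhs.
  x = 0: rhs = 13, matching y values: none (0 points).
  x = 1: rhs = 14, matching y values: none (0 points).
  x = 2: rhs = 2, matching y values: none (0 points).
  x = 3: rhs = 2, matching y values: none (0 points).
  x = 4: rhs = 1, matching y values: 1, 18 (2 points).
  x = 5: rhs = 5, matching y values: 9, 10 (2 points).
  x = 6: rhs = 1, matching y values: 1, 18 (2 points).
  x = 7: rhs = 14, matching y values: none (0 points).
  x = 8: rhs = 12, matching y values: none (0 points).
  x = 9: rhs = 1, matching y values: 1, 18 (2 points).
  x = 10: rhs = 6, matching y values: 5, 14 (2 points).
  x = 11: rhs = 14, matching y values: none (0 points).
  x = 12: rhs = 12, matching y values: none (0 points).
  x = 13: rhs = 6, matching y values: 5, 14 (2 points).
  x = 14: rhs = 2, matching y values: none (0 points).
  x = 15: rhs = 6, matching y values: 5, 14 (2 points).
  x = 16: rhs = 5, matching y values: 9, 10 (2 points).
  x = 17: rhs = 5, matching y values: 9, 10 (2 points).
  x = 18: rhs = 12, matching y values: none (0 points).
Total affine count: 18.
Full point count |E(F_19)| = 18 + 1 = 19.
Hasse bound: |19 − (19+1)| = |-1| = 1 ≤ 2√19 ≈ 8.7178 ✓.


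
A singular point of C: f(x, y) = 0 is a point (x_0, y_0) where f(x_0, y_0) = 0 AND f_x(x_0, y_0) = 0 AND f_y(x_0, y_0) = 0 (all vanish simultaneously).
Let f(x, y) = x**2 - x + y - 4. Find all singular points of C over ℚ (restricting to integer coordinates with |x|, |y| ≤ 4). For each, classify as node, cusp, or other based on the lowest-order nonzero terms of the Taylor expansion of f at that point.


No singular points in the scanned grid; C is smooth there.

Compute partial derivatives:
  f_x = 2*x - 1.
  f_y = 1.
f_y = 1 is a nonzero constant, so f_y never vanishes: no point (x, y) can satisfy f = f_x = f_y = 0. In particular no (x, y) ∈ {−4, ..., 4}² is singular; the curve is smooth.


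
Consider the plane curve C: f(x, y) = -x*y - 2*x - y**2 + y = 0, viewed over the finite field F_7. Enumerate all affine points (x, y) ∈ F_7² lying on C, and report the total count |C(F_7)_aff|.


Affine F_7-points: {(0, 0), (0, 1), (3, 2), (3, 3), (5, 4), (5, 6)}; count = 6.

For each of the 49 pairs (x, y) ∈ F_7², evaluate f(x, y) mod 7. Record the zeros.
  x = 0: [0↦0, 1↦0, 2↦5, 3↦1, 4↦2, 5↦1, 6↦5]  zeros at y ∈ {0, 1}
  x = 1: [0↦5, 1↦4, 2↦1, 3↦3, 4↦3, 5↦1, 6↦4]  zeros at y ∈ ∅
  x = 2: [0↦3, 1↦1, 2↦4, 3↦5, 4↦4, 5↦1, 6↦3]  zeros at y ∈ ∅
  x = 3: [0↦1, 1↦5, 2↦0, 3↦0, 4↦5, 5↦1, 6↦2]  zeros at y ∈ {2, 3}
  x = 4: [0↦6, 1↦2, 2↦3, 3↦2, 4↦6, 5↦1, 6↦1]  zeros at y ∈ ∅
  x = 5: [0↦4, 1↦6, 2↦6, 3↦4, 4↦0, 5↦1, 6↦0]  zeros at y ∈ {4, 6}
  x = 6: [0↦2, 1↦3, 2↦2, 3↦6, 4↦1, 5↦1, 6↦6]  zeros at y ∈ ∅
Collecting zeros: affine points = {(0, 0), (0, 1), (3, 2), (3, 3), (5, 4), (5, 6)}.
Total count |C(F_7)_aff| = 6.


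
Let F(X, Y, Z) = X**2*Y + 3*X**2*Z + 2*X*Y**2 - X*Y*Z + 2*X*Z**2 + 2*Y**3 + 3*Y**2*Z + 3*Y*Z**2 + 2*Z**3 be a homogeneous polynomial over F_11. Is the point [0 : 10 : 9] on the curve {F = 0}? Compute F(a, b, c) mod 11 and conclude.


F(0,10,9) ≡ 8 (mod 11); P is NOT on the curve.

Evaluate F(0, 10, 9) term-by-term (mod 11).
  X**2*Y ↦ 1·0·10·1 = 0
  3*X**2*Z ↦ 3·0·1·9 = 0
  2*X*Y**2 ↦ 2·0·100·1 = 0
  -X*Y*Z ↦ -1·0·10·9 = 0
  2*X*Z**2 ↦ 2·0·1·81 = 0
  2*Y**3 ↦ 2·1·1000·1 = 2000
  3*Y**2*Z ↦ 3·1·100·9 = 2700
  3*Y*Z**2 ↦ 3·1·10·81 = 2430
  2*Z**3 ↦ 2·1·1·729 = 1458
Sum: F(0, 10, 9) = (0) + (0) + (0) + (0) + (0) + (2000) + (2700) + (2430) + (1458) = 8588.
Reducing mod 11: 8588 ≡ 8 (mod 11).
Since F(a, b, c) ≡ 8 ≠ 0 (mod 11), P does NOT lie on the curve.
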